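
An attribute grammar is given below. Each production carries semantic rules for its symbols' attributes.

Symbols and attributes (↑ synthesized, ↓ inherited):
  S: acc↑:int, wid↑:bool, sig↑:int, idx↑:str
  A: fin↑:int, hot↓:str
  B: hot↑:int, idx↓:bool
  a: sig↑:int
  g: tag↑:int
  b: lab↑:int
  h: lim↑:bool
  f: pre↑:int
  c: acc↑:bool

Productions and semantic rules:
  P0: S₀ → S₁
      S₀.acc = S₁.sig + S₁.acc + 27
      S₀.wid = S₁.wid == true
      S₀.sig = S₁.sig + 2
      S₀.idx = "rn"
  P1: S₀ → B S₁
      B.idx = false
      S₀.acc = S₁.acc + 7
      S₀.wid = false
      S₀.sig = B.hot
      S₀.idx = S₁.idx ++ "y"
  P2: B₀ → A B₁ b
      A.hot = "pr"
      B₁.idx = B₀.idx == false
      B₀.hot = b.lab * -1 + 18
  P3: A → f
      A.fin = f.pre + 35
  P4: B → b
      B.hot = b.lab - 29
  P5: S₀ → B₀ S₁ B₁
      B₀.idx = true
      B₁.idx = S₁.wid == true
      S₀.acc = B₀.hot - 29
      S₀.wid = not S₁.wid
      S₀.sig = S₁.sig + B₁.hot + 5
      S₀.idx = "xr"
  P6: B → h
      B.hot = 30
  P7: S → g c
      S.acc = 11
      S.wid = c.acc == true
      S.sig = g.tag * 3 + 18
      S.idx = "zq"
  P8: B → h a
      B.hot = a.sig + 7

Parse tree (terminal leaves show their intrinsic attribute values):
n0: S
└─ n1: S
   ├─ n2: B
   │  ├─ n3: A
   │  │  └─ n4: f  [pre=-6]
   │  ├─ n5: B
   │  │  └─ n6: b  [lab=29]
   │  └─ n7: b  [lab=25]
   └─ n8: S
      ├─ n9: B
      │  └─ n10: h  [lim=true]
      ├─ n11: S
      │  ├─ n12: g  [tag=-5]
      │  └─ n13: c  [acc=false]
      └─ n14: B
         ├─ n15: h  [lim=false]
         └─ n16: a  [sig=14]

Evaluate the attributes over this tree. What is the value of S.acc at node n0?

1. n2.idx = false  [false]
2. n3.hot = "pr"  ["pr"]
3. n4.pre = -6  [terminal]
4. n3.fin = 29  [f.pre + 35]
5. n5.idx = true  [B₀.idx == false]
6. n6.lab = 29  [terminal]
7. n5.hot = 0  [b.lab - 29]
8. n7.lab = 25  [terminal]
9. n2.hot = -7  [b.lab * -1 + 18]
10. n9.idx = true  [true]
11. n10.lim = true  [terminal]
12. n9.hot = 30  [30]
13. n12.tag = -5  [terminal]
14. n13.acc = false  [terminal]
15. n11.acc = 11  [11]
16. n11.wid = false  [c.acc == true]
17. n11.sig = 3  [g.tag * 3 + 18]
18. n11.idx = "zq"  ["zq"]
19. n14.idx = false  [S₁.wid == true]
20. n15.lim = false  [terminal]
21. n16.sig = 14  [terminal]
22. n14.hot = 21  [a.sig + 7]
23. n8.acc = 1  [B₀.hot - 29]
24. n8.wid = true  [not S₁.wid]
25. n8.sig = 29  [S₁.sig + B₁.hot + 5]
26. n8.idx = "xr"  ["xr"]
27. n1.acc = 8  [S₁.acc + 7]
28. n1.wid = false  [false]
29. n1.sig = -7  [B.hot]
30. n1.idx = "xry"  [S₁.idx ++ "y"]
31. n0.acc = 28  [S₁.sig + S₁.acc + 27]
32. n0.wid = false  [S₁.wid == true]
33. n0.sig = -5  [S₁.sig + 2]
34. n0.idx = "rn"  ["rn"]

28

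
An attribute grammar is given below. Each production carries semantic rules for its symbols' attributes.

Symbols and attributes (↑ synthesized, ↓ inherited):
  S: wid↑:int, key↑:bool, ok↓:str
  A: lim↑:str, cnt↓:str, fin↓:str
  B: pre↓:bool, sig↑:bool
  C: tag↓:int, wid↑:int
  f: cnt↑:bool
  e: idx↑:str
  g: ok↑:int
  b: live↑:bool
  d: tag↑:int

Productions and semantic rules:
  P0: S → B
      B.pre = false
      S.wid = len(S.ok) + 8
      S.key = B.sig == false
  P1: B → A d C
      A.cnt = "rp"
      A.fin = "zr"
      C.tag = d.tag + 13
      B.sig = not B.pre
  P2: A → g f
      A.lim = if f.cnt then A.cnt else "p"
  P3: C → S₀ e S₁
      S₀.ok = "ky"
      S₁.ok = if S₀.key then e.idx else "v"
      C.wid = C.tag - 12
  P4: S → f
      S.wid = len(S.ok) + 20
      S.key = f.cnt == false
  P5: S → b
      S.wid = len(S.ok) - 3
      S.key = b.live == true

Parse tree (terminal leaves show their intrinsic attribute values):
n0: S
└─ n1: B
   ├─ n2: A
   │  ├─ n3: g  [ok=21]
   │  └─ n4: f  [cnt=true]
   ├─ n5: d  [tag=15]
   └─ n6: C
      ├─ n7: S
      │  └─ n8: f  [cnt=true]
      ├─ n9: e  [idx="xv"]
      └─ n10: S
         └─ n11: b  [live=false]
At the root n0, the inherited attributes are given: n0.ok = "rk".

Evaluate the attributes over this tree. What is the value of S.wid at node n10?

-2

1. n0.ok = "rk"  [given at root]
2. n1.pre = false  [false]
3. n2.cnt = "rp"  ["rp"]
4. n2.fin = "zr"  ["zr"]
5. n3.ok = 21  [terminal]
6. n4.cnt = true  [terminal]
7. n2.lim = "rp"  [if f.cnt then A.cnt else "p"]
8. n5.tag = 15  [terminal]
9. n6.tag = 28  [d.tag + 13]
10. n7.ok = "ky"  ["ky"]
11. n8.cnt = true  [terminal]
12. n7.wid = 22  [len(S.ok) + 20]
13. n7.key = false  [f.cnt == false]
14. n9.idx = "xv"  [terminal]
15. n10.ok = "v"  [if S₀.key then e.idx else "v"]
16. n11.live = false  [terminal]
17. n10.wid = -2  [len(S.ok) - 3]
18. n10.key = false  [b.live == true]
19. n6.wid = 16  [C.tag - 12]
20. n1.sig = true  [not B.pre]
21. n0.wid = 10  [len(S.ok) + 8]
22. n0.key = false  [B.sig == false]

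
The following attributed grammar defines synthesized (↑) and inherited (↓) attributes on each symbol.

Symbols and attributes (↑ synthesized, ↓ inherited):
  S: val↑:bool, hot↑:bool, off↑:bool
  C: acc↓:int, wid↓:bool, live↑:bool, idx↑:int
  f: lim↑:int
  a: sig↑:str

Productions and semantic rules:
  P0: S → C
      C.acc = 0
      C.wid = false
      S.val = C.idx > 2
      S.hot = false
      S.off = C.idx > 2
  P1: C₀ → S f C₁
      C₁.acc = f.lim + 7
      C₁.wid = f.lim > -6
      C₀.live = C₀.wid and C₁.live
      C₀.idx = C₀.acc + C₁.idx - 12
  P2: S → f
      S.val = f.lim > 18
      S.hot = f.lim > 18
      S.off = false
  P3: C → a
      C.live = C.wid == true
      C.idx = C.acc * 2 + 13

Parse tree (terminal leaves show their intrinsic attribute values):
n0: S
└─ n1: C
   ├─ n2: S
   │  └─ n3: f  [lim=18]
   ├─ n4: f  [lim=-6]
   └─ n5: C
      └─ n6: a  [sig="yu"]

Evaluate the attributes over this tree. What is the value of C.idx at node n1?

1. n1.acc = 0  [0]
2. n1.wid = false  [false]
3. n3.lim = 18  [terminal]
4. n2.val = false  [f.lim > 18]
5. n2.hot = false  [f.lim > 18]
6. n2.off = false  [false]
7. n4.lim = -6  [terminal]
8. n5.acc = 1  [f.lim + 7]
9. n5.wid = false  [f.lim > -6]
10. n6.sig = "yu"  [terminal]
11. n5.live = false  [C.wid == true]
12. n5.idx = 15  [C.acc * 2 + 13]
13. n1.live = false  [C₀.wid and C₁.live]
14. n1.idx = 3  [C₀.acc + C₁.idx - 12]
15. n0.val = true  [C.idx > 2]
16. n0.hot = false  [false]
17. n0.off = true  [C.idx > 2]

3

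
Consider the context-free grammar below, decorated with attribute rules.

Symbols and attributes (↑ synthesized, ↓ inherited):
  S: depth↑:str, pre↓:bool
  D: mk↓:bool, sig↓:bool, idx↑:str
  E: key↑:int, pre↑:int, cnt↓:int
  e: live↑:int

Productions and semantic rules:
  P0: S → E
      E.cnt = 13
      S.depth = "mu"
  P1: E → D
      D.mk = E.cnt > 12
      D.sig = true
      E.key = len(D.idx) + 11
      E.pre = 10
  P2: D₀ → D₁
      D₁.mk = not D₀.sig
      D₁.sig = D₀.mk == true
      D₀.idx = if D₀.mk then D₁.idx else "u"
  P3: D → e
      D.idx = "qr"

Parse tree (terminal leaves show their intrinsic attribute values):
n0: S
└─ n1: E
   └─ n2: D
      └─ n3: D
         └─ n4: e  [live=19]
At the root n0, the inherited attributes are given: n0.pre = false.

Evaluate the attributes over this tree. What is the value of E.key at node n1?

13

1. n0.pre = false  [given at root]
2. n1.cnt = 13  [13]
3. n2.mk = true  [E.cnt > 12]
4. n2.sig = true  [true]
5. n3.mk = false  [not D₀.sig]
6. n3.sig = true  [D₀.mk == true]
7. n4.live = 19  [terminal]
8. n3.idx = "qr"  ["qr"]
9. n2.idx = "qr"  [if D₀.mk then D₁.idx else "u"]
10. n1.key = 13  [len(D.idx) + 11]
11. n1.pre = 10  [10]
12. n0.depth = "mu"  ["mu"]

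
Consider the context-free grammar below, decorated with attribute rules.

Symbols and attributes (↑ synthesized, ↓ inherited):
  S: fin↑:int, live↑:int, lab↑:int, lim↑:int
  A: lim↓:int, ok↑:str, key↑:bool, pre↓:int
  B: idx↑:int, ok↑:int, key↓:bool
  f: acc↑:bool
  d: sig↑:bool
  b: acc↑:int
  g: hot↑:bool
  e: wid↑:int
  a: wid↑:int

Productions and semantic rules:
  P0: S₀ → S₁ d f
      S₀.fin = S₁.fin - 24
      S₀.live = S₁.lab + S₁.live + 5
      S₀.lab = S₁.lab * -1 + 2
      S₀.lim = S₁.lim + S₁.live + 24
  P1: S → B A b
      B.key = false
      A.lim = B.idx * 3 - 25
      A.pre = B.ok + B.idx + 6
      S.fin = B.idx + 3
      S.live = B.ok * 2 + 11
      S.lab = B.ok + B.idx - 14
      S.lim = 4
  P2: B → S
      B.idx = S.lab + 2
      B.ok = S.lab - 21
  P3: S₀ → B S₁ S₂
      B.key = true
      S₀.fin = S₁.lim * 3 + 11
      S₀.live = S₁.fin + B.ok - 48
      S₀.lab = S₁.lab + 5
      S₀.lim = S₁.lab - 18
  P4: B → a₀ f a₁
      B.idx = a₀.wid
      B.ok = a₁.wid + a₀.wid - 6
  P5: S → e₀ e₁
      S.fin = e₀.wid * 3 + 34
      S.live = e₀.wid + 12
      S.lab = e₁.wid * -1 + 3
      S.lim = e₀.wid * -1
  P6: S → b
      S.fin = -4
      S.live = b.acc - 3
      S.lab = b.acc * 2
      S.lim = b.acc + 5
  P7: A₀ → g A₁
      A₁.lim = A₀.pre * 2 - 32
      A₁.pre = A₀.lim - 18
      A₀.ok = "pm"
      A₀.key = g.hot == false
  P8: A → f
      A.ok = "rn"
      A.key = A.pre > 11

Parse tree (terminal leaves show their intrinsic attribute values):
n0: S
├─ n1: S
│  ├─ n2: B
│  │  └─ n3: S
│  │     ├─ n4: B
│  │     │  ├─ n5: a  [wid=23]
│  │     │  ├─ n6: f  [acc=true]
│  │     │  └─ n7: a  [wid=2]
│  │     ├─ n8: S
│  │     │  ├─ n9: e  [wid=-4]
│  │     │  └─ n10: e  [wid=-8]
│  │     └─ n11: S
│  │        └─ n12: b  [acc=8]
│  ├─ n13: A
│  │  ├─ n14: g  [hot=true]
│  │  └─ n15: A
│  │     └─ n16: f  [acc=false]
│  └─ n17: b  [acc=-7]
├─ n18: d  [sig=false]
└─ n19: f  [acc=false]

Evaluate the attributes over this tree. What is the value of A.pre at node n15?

11

1. n2.key = false  [false]
2. n4.key = true  [true]
3. n5.wid = 23  [terminal]
4. n6.acc = true  [terminal]
5. n7.wid = 2  [terminal]
6. n4.idx = 23  [a₀.wid]
7. n4.ok = 19  [a₁.wid + a₀.wid - 6]
8. n9.wid = -4  [terminal]
9. n10.wid = -8  [terminal]
10. n8.fin = 22  [e₀.wid * 3 + 34]
11. n8.live = 8  [e₀.wid + 12]
12. n8.lab = 11  [e₁.wid * -1 + 3]
13. n8.lim = 4  [e₀.wid * -1]
14. n12.acc = 8  [terminal]
15. n11.fin = -4  [-4]
16. n11.live = 5  [b.acc - 3]
17. n11.lab = 16  [b.acc * 2]
18. n11.lim = 13  [b.acc + 5]
19. n3.fin = 23  [S₁.lim * 3 + 11]
20. n3.live = -7  [S₁.fin + B.ok - 48]
21. n3.lab = 16  [S₁.lab + 5]
22. n3.lim = -7  [S₁.lab - 18]
23. n2.idx = 18  [S.lab + 2]
24. n2.ok = -5  [S.lab - 21]
25. n13.lim = 29  [B.idx * 3 - 25]
26. n13.pre = 19  [B.ok + B.idx + 6]
27. n14.hot = true  [terminal]
28. n15.lim = 6  [A₀.pre * 2 - 32]
29. n15.pre = 11  [A₀.lim - 18]
30. n16.acc = false  [terminal]
31. n15.ok = "rn"  ["rn"]
32. n15.key = false  [A.pre > 11]
33. n13.ok = "pm"  ["pm"]
34. n13.key = false  [g.hot == false]
35. n17.acc = -7  [terminal]
36. n1.fin = 21  [B.idx + 3]
37. n1.live = 1  [B.ok * 2 + 11]
38. n1.lab = -1  [B.ok + B.idx - 14]
39. n1.lim = 4  [4]
40. n18.sig = false  [terminal]
41. n19.acc = false  [terminal]
42. n0.fin = -3  [S₁.fin - 24]
43. n0.live = 5  [S₁.lab + S₁.live + 5]
44. n0.lab = 3  [S₁.lab * -1 + 2]
45. n0.lim = 29  [S₁.lim + S₁.live + 24]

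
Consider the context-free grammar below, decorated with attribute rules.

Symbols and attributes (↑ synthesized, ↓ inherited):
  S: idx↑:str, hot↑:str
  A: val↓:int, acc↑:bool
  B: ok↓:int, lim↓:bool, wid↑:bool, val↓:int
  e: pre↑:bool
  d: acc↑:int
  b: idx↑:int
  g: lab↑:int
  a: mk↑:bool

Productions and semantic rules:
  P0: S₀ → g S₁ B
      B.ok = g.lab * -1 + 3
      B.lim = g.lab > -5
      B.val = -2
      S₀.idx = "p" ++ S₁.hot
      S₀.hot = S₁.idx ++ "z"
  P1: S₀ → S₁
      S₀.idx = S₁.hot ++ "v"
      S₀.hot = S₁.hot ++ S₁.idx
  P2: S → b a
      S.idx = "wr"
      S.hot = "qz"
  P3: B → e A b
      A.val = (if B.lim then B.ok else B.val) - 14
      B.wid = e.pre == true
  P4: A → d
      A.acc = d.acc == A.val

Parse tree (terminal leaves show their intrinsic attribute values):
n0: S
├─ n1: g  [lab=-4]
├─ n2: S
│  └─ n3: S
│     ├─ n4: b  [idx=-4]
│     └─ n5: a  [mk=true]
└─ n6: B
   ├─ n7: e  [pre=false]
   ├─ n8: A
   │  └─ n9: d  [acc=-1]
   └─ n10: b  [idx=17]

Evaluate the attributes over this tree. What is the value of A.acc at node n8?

false

1. n1.lab = -4  [terminal]
2. n4.idx = -4  [terminal]
3. n5.mk = true  [terminal]
4. n3.idx = "wr"  ["wr"]
5. n3.hot = "qz"  ["qz"]
6. n2.idx = "qzv"  [S₁.hot ++ "v"]
7. n2.hot = "qzwr"  [S₁.hot ++ S₁.idx]
8. n6.ok = 7  [g.lab * -1 + 3]
9. n6.lim = true  [g.lab > -5]
10. n6.val = -2  [-2]
11. n7.pre = false  [terminal]
12. n8.val = -7  [(if B.lim then B.ok else B.val) - 14]
13. n9.acc = -1  [terminal]
14. n8.acc = false  [d.acc == A.val]
15. n10.idx = 17  [terminal]
16. n6.wid = false  [e.pre == true]
17. n0.idx = "pqzwr"  ["p" ++ S₁.hot]
18. n0.hot = "qzvz"  [S₁.idx ++ "z"]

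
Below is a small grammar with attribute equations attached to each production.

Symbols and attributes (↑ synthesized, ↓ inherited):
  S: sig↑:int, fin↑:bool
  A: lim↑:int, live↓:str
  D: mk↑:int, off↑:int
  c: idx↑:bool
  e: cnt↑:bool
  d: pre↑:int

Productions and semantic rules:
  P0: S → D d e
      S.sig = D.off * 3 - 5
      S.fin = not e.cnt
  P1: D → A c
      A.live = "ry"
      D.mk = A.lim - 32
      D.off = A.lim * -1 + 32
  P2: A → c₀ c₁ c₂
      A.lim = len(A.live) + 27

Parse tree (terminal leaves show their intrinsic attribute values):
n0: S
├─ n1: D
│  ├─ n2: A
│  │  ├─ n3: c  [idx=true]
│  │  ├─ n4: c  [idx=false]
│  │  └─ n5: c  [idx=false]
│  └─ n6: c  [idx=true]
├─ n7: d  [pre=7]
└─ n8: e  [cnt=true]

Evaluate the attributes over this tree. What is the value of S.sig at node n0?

1. n2.live = "ry"  ["ry"]
2. n3.idx = true  [terminal]
3. n4.idx = false  [terminal]
4. n5.idx = false  [terminal]
5. n2.lim = 29  [len(A.live) + 27]
6. n6.idx = true  [terminal]
7. n1.mk = -3  [A.lim - 32]
8. n1.off = 3  [A.lim * -1 + 32]
9. n7.pre = 7  [terminal]
10. n8.cnt = true  [terminal]
11. n0.sig = 4  [D.off * 3 - 5]
12. n0.fin = false  [not e.cnt]

4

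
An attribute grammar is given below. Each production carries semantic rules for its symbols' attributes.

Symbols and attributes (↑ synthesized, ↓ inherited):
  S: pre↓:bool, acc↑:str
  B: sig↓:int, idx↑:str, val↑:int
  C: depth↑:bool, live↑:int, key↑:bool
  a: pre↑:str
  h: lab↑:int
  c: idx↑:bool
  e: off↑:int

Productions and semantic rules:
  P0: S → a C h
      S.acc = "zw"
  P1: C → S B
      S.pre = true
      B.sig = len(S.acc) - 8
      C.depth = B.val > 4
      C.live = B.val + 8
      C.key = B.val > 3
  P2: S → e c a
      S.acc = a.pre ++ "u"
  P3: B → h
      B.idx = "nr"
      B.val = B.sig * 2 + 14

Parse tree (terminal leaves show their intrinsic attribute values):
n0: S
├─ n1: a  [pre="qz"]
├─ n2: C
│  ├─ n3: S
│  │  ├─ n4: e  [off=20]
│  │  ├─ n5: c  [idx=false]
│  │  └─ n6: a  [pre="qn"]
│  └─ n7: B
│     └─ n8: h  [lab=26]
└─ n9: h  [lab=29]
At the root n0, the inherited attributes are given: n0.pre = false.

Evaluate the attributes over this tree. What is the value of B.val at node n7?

1. n0.pre = false  [given at root]
2. n1.pre = "qz"  [terminal]
3. n3.pre = true  [true]
4. n4.off = 20  [terminal]
5. n5.idx = false  [terminal]
6. n6.pre = "qn"  [terminal]
7. n3.acc = "qnu"  [a.pre ++ "u"]
8. n7.sig = -5  [len(S.acc) - 8]
9. n8.lab = 26  [terminal]
10. n7.idx = "nr"  ["nr"]
11. n7.val = 4  [B.sig * 2 + 14]
12. n2.depth = false  [B.val > 4]
13. n2.live = 12  [B.val + 8]
14. n2.key = true  [B.val > 3]
15. n9.lab = 29  [terminal]
16. n0.acc = "zw"  ["zw"]

4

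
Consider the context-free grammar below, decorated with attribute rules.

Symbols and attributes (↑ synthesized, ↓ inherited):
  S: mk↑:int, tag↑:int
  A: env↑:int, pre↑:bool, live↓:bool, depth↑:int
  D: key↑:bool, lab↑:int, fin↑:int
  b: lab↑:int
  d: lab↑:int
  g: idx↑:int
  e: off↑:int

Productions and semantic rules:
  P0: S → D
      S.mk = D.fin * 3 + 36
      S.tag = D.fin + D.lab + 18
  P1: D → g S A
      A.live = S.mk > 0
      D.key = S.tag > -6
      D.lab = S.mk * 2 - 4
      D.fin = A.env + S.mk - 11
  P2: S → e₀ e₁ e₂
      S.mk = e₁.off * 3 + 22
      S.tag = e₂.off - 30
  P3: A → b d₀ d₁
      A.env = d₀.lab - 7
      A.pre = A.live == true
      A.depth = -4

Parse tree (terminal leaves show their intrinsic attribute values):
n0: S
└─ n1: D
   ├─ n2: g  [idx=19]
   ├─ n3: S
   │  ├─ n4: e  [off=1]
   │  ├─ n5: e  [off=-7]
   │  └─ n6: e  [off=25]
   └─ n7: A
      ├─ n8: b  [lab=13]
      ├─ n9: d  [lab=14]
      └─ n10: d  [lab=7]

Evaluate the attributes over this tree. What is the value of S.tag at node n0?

1. n2.idx = 19  [terminal]
2. n4.off = 1  [terminal]
3. n5.off = -7  [terminal]
4. n6.off = 25  [terminal]
5. n3.mk = 1  [e₁.off * 3 + 22]
6. n3.tag = -5  [e₂.off - 30]
7. n7.live = true  [S.mk > 0]
8. n8.lab = 13  [terminal]
9. n9.lab = 14  [terminal]
10. n10.lab = 7  [terminal]
11. n7.env = 7  [d₀.lab - 7]
12. n7.pre = true  [A.live == true]
13. n7.depth = -4  [-4]
14. n1.key = true  [S.tag > -6]
15. n1.lab = -2  [S.mk * 2 - 4]
16. n1.fin = -3  [A.env + S.mk - 11]
17. n0.mk = 27  [D.fin * 3 + 36]
18. n0.tag = 13  [D.fin + D.lab + 18]

13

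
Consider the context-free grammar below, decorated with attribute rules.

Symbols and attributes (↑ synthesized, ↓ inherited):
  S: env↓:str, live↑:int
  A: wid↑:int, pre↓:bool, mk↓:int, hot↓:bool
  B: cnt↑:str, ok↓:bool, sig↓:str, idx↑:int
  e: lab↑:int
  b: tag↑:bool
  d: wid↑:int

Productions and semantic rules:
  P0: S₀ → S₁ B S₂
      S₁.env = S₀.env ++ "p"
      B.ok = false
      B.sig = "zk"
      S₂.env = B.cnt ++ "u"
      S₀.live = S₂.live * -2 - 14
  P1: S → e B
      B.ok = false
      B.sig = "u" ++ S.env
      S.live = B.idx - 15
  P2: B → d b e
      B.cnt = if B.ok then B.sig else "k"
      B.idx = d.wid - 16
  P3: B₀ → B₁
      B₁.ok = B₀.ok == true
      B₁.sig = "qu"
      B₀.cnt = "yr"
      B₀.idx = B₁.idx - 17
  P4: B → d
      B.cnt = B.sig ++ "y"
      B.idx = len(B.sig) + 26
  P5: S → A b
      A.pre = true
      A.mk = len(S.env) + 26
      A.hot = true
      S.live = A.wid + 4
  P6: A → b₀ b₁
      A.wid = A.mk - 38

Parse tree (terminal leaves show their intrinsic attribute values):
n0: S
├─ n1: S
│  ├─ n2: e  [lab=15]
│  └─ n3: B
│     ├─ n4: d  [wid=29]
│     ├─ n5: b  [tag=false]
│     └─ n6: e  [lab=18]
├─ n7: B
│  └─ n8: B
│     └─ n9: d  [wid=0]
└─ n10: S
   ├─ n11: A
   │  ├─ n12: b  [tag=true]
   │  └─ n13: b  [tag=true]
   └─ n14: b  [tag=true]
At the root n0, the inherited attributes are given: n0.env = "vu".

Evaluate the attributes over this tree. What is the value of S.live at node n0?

-4

1. n0.env = "vu"  [given at root]
2. n1.env = "vup"  [S₀.env ++ "p"]
3. n2.lab = 15  [terminal]
4. n3.ok = false  [false]
5. n3.sig = "uvup"  ["u" ++ S.env]
6. n4.wid = 29  [terminal]
7. n5.tag = false  [terminal]
8. n6.lab = 18  [terminal]
9. n3.cnt = "k"  [if B.ok then B.sig else "k"]
10. n3.idx = 13  [d.wid - 16]
11. n1.live = -2  [B.idx - 15]
12. n7.ok = false  [false]
13. n7.sig = "zk"  ["zk"]
14. n8.ok = false  [B₀.ok == true]
15. n8.sig = "qu"  ["qu"]
16. n9.wid = 0  [terminal]
17. n8.cnt = "quy"  [B.sig ++ "y"]
18. n8.idx = 28  [len(B.sig) + 26]
19. n7.cnt = "yr"  ["yr"]
20. n7.idx = 11  [B₁.idx - 17]
21. n10.env = "yru"  [B.cnt ++ "u"]
22. n11.pre = true  [true]
23. n11.mk = 29  [len(S.env) + 26]
24. n11.hot = true  [true]
25. n12.tag = true  [terminal]
26. n13.tag = true  [terminal]
27. n11.wid = -9  [A.mk - 38]
28. n14.tag = true  [terminal]
29. n10.live = -5  [A.wid + 4]
30. n0.live = -4  [S₂.live * -2 - 14]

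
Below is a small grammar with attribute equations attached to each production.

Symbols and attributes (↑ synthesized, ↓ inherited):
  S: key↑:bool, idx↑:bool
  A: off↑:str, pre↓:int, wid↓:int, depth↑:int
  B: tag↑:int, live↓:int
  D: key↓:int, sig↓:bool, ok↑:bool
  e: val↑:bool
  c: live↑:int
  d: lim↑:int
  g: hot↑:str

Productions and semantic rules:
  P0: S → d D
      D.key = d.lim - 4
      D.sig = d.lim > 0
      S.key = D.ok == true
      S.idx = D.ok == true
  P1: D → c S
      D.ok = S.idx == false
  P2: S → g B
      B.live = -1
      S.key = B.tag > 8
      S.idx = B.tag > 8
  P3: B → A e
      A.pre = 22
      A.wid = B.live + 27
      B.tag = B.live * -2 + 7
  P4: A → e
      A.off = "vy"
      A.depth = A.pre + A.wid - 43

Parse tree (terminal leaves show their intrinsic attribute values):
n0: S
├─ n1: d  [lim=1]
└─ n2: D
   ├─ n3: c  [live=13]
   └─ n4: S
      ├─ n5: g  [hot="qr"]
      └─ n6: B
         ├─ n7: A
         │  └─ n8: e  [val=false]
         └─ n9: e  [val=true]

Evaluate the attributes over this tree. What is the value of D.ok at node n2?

1. n1.lim = 1  [terminal]
2. n2.key = -3  [d.lim - 4]
3. n2.sig = true  [d.lim > 0]
4. n3.live = 13  [terminal]
5. n5.hot = "qr"  [terminal]
6. n6.live = -1  [-1]
7. n7.pre = 22  [22]
8. n7.wid = 26  [B.live + 27]
9. n8.val = false  [terminal]
10. n7.off = "vy"  ["vy"]
11. n7.depth = 5  [A.pre + A.wid - 43]
12. n9.val = true  [terminal]
13. n6.tag = 9  [B.live * -2 + 7]
14. n4.key = true  [B.tag > 8]
15. n4.idx = true  [B.tag > 8]
16. n2.ok = false  [S.idx == false]
17. n0.key = false  [D.ok == true]
18. n0.idx = false  [D.ok == true]

false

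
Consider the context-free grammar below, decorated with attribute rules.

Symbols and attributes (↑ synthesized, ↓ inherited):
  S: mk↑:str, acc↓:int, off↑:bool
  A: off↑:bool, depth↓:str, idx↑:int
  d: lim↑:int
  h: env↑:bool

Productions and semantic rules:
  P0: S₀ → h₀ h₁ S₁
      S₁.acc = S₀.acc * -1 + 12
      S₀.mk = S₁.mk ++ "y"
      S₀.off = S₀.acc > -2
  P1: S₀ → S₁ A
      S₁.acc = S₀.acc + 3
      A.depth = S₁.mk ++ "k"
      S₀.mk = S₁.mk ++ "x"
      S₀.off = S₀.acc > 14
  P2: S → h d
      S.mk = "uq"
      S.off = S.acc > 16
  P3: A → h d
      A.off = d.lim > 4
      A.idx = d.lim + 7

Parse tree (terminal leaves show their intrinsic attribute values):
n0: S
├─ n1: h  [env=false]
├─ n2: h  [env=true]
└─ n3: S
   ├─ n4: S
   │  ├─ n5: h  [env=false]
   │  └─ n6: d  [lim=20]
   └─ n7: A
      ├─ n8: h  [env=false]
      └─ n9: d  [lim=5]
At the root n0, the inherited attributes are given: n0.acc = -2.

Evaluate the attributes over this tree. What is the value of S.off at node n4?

true

1. n0.acc = -2  [given at root]
2. n1.env = false  [terminal]
3. n2.env = true  [terminal]
4. n3.acc = 14  [S₀.acc * -1 + 12]
5. n4.acc = 17  [S₀.acc + 3]
6. n5.env = false  [terminal]
7. n6.lim = 20  [terminal]
8. n4.mk = "uq"  ["uq"]
9. n4.off = true  [S.acc > 16]
10. n7.depth = "uqk"  [S₁.mk ++ "k"]
11. n8.env = false  [terminal]
12. n9.lim = 5  [terminal]
13. n7.off = true  [d.lim > 4]
14. n7.idx = 12  [d.lim + 7]
15. n3.mk = "uqx"  [S₁.mk ++ "x"]
16. n3.off = false  [S₀.acc > 14]
17. n0.mk = "uqxy"  [S₁.mk ++ "y"]
18. n0.off = false  [S₀.acc > -2]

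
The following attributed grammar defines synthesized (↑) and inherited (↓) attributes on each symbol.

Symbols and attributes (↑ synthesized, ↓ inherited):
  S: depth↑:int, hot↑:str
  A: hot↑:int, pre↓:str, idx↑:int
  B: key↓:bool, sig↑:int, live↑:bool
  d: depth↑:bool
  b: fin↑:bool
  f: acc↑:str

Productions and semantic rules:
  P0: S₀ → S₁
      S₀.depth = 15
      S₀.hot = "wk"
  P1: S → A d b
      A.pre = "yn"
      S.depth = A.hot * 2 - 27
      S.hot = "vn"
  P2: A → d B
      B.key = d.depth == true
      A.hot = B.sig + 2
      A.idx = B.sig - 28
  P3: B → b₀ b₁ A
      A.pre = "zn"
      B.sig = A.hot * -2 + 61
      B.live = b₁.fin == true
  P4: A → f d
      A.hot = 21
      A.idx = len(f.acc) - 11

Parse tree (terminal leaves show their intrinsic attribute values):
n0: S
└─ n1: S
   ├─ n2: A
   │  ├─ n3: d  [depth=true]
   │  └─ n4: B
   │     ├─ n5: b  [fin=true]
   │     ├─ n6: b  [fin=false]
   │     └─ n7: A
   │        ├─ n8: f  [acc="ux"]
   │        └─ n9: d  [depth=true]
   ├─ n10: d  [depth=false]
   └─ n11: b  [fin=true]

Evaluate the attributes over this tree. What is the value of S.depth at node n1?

1. n2.pre = "yn"  ["yn"]
2. n3.depth = true  [terminal]
3. n4.key = true  [d.depth == true]
4. n5.fin = true  [terminal]
5. n6.fin = false  [terminal]
6. n7.pre = "zn"  ["zn"]
7. n8.acc = "ux"  [terminal]
8. n9.depth = true  [terminal]
9. n7.hot = 21  [21]
10. n7.idx = -9  [len(f.acc) - 11]
11. n4.sig = 19  [A.hot * -2 + 61]
12. n4.live = false  [b₁.fin == true]
13. n2.hot = 21  [B.sig + 2]
14. n2.idx = -9  [B.sig - 28]
15. n10.depth = false  [terminal]
16. n11.fin = true  [terminal]
17. n1.depth = 15  [A.hot * 2 - 27]
18. n1.hot = "vn"  ["vn"]
19. n0.depth = 15  [15]
20. n0.hot = "wk"  ["wk"]

15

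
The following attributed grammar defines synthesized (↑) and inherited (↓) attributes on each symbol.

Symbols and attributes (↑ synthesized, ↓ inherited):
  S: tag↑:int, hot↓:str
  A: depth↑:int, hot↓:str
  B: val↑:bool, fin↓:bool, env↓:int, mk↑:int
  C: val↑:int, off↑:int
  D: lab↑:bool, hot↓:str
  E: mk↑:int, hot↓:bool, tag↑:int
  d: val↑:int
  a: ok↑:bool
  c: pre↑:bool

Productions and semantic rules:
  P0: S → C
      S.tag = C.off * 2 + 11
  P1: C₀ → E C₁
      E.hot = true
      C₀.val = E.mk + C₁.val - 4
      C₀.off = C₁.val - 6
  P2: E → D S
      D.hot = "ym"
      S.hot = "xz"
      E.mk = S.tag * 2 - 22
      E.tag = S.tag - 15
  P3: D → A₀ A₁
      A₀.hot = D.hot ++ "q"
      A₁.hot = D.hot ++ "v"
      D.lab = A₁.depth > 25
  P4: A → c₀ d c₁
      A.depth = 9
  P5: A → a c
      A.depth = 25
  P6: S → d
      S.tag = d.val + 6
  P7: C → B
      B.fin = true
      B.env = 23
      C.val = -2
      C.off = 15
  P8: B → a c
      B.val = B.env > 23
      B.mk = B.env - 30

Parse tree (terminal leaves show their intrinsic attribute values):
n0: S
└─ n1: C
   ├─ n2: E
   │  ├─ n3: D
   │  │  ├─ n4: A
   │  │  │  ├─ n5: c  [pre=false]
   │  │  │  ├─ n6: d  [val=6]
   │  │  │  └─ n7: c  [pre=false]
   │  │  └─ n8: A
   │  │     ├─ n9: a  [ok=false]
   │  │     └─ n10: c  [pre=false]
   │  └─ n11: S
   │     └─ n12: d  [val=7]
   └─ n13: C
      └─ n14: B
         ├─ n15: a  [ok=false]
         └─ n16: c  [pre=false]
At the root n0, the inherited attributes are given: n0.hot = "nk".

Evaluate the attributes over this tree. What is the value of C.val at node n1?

1. n0.hot = "nk"  [given at root]
2. n2.hot = true  [true]
3. n3.hot = "ym"  ["ym"]
4. n4.hot = "ymq"  [D.hot ++ "q"]
5. n5.pre = false  [terminal]
6. n6.val = 6  [terminal]
7. n7.pre = false  [terminal]
8. n4.depth = 9  [9]
9. n8.hot = "ymv"  [D.hot ++ "v"]
10. n9.ok = false  [terminal]
11. n10.pre = false  [terminal]
12. n8.depth = 25  [25]
13. n3.lab = false  [A₁.depth > 25]
14. n11.hot = "xz"  ["xz"]
15. n12.val = 7  [terminal]
16. n11.tag = 13  [d.val + 6]
17. n2.mk = 4  [S.tag * 2 - 22]
18. n2.tag = -2  [S.tag - 15]
19. n14.fin = true  [true]
20. n14.env = 23  [23]
21. n15.ok = false  [terminal]
22. n16.pre = false  [terminal]
23. n14.val = false  [B.env > 23]
24. n14.mk = -7  [B.env - 30]
25. n13.val = -2  [-2]
26. n13.off = 15  [15]
27. n1.val = -2  [E.mk + C₁.val - 4]
28. n1.off = -8  [C₁.val - 6]
29. n0.tag = -5  [C.off * 2 + 11]

-2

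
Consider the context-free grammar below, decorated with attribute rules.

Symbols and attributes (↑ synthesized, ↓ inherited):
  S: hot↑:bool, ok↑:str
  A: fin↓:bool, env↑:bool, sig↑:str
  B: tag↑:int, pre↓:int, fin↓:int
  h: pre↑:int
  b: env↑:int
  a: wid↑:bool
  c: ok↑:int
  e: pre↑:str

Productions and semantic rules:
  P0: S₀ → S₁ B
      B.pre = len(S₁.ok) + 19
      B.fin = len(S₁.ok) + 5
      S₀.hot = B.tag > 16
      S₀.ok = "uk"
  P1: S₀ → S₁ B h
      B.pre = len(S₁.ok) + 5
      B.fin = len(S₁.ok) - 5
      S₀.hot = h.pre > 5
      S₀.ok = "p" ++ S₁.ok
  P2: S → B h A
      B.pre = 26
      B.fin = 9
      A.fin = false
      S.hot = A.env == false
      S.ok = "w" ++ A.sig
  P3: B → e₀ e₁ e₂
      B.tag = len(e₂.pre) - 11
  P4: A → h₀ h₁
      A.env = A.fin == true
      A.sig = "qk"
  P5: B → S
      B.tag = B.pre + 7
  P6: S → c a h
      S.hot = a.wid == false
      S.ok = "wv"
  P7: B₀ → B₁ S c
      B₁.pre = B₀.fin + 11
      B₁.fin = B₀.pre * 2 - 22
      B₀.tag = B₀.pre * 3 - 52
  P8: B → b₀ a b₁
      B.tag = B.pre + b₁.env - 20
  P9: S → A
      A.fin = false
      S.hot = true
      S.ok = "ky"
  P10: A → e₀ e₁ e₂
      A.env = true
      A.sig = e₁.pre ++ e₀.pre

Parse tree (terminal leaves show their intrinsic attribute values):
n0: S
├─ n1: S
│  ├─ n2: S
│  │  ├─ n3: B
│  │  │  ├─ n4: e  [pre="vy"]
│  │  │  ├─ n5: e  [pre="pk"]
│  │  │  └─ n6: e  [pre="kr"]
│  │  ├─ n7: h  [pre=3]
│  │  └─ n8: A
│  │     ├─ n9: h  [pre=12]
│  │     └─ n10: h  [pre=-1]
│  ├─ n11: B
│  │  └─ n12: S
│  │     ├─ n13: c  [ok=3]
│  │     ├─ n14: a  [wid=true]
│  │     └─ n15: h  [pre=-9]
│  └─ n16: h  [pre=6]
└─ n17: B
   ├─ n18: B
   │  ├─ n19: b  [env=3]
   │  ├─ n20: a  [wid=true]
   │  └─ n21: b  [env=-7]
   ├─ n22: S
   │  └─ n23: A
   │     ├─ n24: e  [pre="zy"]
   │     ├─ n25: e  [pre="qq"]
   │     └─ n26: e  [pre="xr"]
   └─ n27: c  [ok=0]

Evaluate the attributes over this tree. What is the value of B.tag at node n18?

-7

1. n3.pre = 26  [26]
2. n3.fin = 9  [9]
3. n4.pre = "vy"  [terminal]
4. n5.pre = "pk"  [terminal]
5. n6.pre = "kr"  [terminal]
6. n3.tag = -9  [len(e₂.pre) - 11]
7. n7.pre = 3  [terminal]
8. n8.fin = false  [false]
9. n9.pre = 12  [terminal]
10. n10.pre = -1  [terminal]
11. n8.env = false  [A.fin == true]
12. n8.sig = "qk"  ["qk"]
13. n2.hot = true  [A.env == false]
14. n2.ok = "wqk"  ["w" ++ A.sig]
15. n11.pre = 8  [len(S₁.ok) + 5]
16. n11.fin = -2  [len(S₁.ok) - 5]
17. n13.ok = 3  [terminal]
18. n14.wid = true  [terminal]
19. n15.pre = -9  [terminal]
20. n12.hot = false  [a.wid == false]
21. n12.ok = "wv"  ["wv"]
22. n11.tag = 15  [B.pre + 7]
23. n16.pre = 6  [terminal]
24. n1.hot = true  [h.pre > 5]
25. n1.ok = "pwqk"  ["p" ++ S₁.ok]
26. n17.pre = 23  [len(S₁.ok) + 19]
27. n17.fin = 9  [len(S₁.ok) + 5]
28. n18.pre = 20  [B₀.fin + 11]
29. n18.fin = 24  [B₀.pre * 2 - 22]
30. n19.env = 3  [terminal]
31. n20.wid = true  [terminal]
32. n21.env = -7  [terminal]
33. n18.tag = -7  [B.pre + b₁.env - 20]
34. n23.fin = false  [false]
35. n24.pre = "zy"  [terminal]
36. n25.pre = "qq"  [terminal]
37. n26.pre = "xr"  [terminal]
38. n23.env = true  [true]
39. n23.sig = "qqzy"  [e₁.pre ++ e₀.pre]
40. n22.hot = true  [true]
41. n22.ok = "ky"  ["ky"]
42. n27.ok = 0  [terminal]
43. n17.tag = 17  [B₀.pre * 3 - 52]
44. n0.hot = true  [B.tag > 16]
45. n0.ok = "uk"  ["uk"]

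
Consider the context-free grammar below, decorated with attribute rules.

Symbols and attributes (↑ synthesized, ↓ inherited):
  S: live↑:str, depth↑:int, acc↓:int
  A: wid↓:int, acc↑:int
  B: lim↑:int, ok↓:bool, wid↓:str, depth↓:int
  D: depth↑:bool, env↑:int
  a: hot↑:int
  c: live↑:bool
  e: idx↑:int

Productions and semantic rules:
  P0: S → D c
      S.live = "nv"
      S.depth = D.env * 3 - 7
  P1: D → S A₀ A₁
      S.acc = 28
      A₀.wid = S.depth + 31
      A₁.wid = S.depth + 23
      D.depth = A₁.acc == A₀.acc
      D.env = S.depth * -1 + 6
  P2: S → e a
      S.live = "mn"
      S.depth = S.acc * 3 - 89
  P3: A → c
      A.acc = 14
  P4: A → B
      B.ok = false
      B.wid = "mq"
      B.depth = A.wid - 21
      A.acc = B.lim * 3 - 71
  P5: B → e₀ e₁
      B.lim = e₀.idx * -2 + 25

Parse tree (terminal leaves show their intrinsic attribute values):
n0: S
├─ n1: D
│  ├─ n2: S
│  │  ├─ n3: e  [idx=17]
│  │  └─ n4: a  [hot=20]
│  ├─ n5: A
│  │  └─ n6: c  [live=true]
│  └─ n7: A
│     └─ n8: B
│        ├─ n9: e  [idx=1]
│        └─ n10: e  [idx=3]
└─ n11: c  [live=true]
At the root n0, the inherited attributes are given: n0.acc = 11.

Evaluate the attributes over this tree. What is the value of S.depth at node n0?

26

1. n0.acc = 11  [given at root]
2. n2.acc = 28  [28]
3. n3.idx = 17  [terminal]
4. n4.hot = 20  [terminal]
5. n2.live = "mn"  ["mn"]
6. n2.depth = -5  [S.acc * 3 - 89]
7. n5.wid = 26  [S.depth + 31]
8. n6.live = true  [terminal]
9. n5.acc = 14  [14]
10. n7.wid = 18  [S.depth + 23]
11. n8.ok = false  [false]
12. n8.wid = "mq"  ["mq"]
13. n8.depth = -3  [A.wid - 21]
14. n9.idx = 1  [terminal]
15. n10.idx = 3  [terminal]
16. n8.lim = 23  [e₀.idx * -2 + 25]
17. n7.acc = -2  [B.lim * 3 - 71]
18. n1.depth = false  [A₁.acc == A₀.acc]
19. n1.env = 11  [S.depth * -1 + 6]
20. n11.live = true  [terminal]
21. n0.live = "nv"  ["nv"]
22. n0.depth = 26  [D.env * 3 - 7]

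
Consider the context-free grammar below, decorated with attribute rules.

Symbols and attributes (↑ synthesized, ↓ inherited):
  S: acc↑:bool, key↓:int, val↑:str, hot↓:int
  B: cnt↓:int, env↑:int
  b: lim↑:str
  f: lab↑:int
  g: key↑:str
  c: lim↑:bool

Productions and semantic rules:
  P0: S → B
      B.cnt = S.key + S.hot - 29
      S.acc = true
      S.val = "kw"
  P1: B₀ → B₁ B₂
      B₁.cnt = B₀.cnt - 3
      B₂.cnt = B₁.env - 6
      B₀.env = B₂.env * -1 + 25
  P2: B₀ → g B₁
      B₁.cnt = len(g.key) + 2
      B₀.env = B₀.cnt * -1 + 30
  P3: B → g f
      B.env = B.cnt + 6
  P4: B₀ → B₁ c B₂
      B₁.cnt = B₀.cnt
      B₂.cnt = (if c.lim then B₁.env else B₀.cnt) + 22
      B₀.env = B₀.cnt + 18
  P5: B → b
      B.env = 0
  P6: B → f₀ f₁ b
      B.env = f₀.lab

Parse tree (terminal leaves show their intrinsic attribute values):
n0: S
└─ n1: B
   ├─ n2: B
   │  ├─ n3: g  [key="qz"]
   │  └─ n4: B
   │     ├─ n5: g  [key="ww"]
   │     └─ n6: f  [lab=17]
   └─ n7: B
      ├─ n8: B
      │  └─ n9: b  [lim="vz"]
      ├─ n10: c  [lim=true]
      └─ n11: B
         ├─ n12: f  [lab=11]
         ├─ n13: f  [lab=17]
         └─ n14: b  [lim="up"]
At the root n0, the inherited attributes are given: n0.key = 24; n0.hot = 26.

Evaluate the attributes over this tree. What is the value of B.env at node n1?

1

1. n0.key = 24  [given at root]
2. n0.hot = 26  [given at root]
3. n1.cnt = 21  [S.key + S.hot - 29]
4. n2.cnt = 18  [B₀.cnt - 3]
5. n3.key = "qz"  [terminal]
6. n4.cnt = 4  [len(g.key) + 2]
7. n5.key = "ww"  [terminal]
8. n6.lab = 17  [terminal]
9. n4.env = 10  [B.cnt + 6]
10. n2.env = 12  [B₀.cnt * -1 + 30]
11. n7.cnt = 6  [B₁.env - 6]
12. n8.cnt = 6  [B₀.cnt]
13. n9.lim = "vz"  [terminal]
14. n8.env = 0  [0]
15. n10.lim = true  [terminal]
16. n11.cnt = 22  [(if c.lim then B₁.env else B₀.cnt) + 22]
17. n12.lab = 11  [terminal]
18. n13.lab = 17  [terminal]
19. n14.lim = "up"  [terminal]
20. n11.env = 11  [f₀.lab]
21. n7.env = 24  [B₀.cnt + 18]
22. n1.env = 1  [B₂.env * -1 + 25]
23. n0.acc = true  [true]
24. n0.val = "kw"  ["kw"]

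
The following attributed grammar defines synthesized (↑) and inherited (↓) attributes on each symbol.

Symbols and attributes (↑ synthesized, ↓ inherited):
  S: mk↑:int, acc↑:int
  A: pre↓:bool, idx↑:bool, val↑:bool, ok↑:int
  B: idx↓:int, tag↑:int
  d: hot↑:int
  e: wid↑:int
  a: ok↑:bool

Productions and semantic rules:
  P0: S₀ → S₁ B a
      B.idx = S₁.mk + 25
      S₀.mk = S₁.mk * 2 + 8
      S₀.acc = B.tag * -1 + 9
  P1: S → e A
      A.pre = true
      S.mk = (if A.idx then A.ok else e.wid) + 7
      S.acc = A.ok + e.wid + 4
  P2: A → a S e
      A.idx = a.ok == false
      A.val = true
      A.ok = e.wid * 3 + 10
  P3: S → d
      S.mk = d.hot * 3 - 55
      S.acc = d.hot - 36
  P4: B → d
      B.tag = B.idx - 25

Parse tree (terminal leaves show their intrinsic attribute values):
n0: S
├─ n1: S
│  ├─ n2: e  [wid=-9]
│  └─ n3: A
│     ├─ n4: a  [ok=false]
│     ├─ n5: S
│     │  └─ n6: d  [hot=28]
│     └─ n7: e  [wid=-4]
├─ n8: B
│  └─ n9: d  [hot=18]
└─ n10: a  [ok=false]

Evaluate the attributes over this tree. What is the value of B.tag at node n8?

1. n2.wid = -9  [terminal]
2. n3.pre = true  [true]
3. n4.ok = false  [terminal]
4. n6.hot = 28  [terminal]
5. n5.mk = 29  [d.hot * 3 - 55]
6. n5.acc = -8  [d.hot - 36]
7. n7.wid = -4  [terminal]
8. n3.idx = true  [a.ok == false]
9. n3.val = true  [true]
10. n3.ok = -2  [e.wid * 3 + 10]
11. n1.mk = 5  [(if A.idx then A.ok else e.wid) + 7]
12. n1.acc = -7  [A.ok + e.wid + 4]
13. n8.idx = 30  [S₁.mk + 25]
14. n9.hot = 18  [terminal]
15. n8.tag = 5  [B.idx - 25]
16. n10.ok = false  [terminal]
17. n0.mk = 18  [S₁.mk * 2 + 8]
18. n0.acc = 4  [B.tag * -1 + 9]

5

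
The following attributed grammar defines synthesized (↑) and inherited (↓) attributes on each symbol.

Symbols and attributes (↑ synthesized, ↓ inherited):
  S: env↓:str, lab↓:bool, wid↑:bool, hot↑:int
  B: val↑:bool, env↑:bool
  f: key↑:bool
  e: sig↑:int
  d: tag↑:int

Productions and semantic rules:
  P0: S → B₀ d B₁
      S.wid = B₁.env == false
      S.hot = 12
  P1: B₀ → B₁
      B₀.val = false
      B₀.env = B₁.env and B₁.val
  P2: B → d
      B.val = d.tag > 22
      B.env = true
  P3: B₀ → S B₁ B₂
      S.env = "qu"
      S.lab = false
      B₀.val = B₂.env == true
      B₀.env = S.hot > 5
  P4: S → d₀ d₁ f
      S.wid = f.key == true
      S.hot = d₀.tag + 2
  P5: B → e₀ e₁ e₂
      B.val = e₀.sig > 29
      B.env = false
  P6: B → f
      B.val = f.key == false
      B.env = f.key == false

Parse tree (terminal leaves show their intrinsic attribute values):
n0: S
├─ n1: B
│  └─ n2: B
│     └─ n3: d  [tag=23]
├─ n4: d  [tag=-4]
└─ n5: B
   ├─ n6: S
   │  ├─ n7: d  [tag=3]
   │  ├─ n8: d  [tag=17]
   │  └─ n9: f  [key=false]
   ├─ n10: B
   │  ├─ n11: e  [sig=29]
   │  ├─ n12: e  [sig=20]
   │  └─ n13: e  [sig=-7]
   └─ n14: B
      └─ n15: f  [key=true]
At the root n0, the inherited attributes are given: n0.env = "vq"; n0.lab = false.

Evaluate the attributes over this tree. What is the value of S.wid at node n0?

true

1. n0.env = "vq"  [given at root]
2. n0.lab = false  [given at root]
3. n3.tag = 23  [terminal]
4. n2.val = true  [d.tag > 22]
5. n2.env = true  [true]
6. n1.val = false  [false]
7. n1.env = true  [B₁.env and B₁.val]
8. n4.tag = -4  [terminal]
9. n6.env = "qu"  ["qu"]
10. n6.lab = false  [false]
11. n7.tag = 3  [terminal]
12. n8.tag = 17  [terminal]
13. n9.key = false  [terminal]
14. n6.wid = false  [f.key == true]
15. n6.hot = 5  [d₀.tag + 2]
16. n11.sig = 29  [terminal]
17. n12.sig = 20  [terminal]
18. n13.sig = -7  [terminal]
19. n10.val = false  [e₀.sig > 29]
20. n10.env = false  [false]
21. n15.key = true  [terminal]
22. n14.val = false  [f.key == false]
23. n14.env = false  [f.key == false]
24. n5.val = false  [B₂.env == true]
25. n5.env = false  [S.hot > 5]
26. n0.wid = true  [B₁.env == false]
27. n0.hot = 12  [12]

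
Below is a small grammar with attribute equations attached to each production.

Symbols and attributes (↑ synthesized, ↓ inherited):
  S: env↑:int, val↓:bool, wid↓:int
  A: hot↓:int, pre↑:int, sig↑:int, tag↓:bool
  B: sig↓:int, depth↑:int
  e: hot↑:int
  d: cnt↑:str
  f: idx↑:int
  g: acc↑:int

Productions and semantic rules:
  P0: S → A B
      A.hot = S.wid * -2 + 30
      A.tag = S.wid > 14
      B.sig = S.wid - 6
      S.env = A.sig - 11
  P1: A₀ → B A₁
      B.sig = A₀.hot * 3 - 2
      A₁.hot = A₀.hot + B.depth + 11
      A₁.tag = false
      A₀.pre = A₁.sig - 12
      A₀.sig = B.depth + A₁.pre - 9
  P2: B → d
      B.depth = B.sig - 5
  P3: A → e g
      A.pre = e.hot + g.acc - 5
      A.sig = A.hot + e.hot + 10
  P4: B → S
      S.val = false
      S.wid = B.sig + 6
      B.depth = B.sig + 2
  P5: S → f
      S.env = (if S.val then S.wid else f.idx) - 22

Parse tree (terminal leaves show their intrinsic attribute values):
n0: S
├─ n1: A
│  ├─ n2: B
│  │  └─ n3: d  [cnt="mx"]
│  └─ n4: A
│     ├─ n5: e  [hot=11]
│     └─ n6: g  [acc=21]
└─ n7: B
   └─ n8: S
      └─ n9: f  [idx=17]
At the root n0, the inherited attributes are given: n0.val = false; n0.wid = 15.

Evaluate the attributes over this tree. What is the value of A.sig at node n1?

1. n0.val = false  [given at root]
2. n0.wid = 15  [given at root]
3. n1.hot = 0  [S.wid * -2 + 30]
4. n1.tag = true  [S.wid > 14]
5. n2.sig = -2  [A₀.hot * 3 - 2]
6. n3.cnt = "mx"  [terminal]
7. n2.depth = -7  [B.sig - 5]
8. n4.hot = 4  [A₀.hot + B.depth + 11]
9. n4.tag = false  [false]
10. n5.hot = 11  [terminal]
11. n6.acc = 21  [terminal]
12. n4.pre = 27  [e.hot + g.acc - 5]
13. n4.sig = 25  [A.hot + e.hot + 10]
14. n1.pre = 13  [A₁.sig - 12]
15. n1.sig = 11  [B.depth + A₁.pre - 9]
16. n7.sig = 9  [S.wid - 6]
17. n8.val = false  [false]
18. n8.wid = 15  [B.sig + 6]
19. n9.idx = 17  [terminal]
20. n8.env = -5  [(if S.val then S.wid else f.idx) - 22]
21. n7.depth = 11  [B.sig + 2]
22. n0.env = 0  [A.sig - 11]

11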